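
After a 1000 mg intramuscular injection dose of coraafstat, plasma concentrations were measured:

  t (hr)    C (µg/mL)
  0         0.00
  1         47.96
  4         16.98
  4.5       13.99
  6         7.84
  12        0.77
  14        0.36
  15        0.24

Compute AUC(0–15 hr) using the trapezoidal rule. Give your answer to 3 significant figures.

Trapezoidal AUC_0→15:
  [0→1]: (0.00+47.96)/2 × 1 = 23.98
  [1→4]: (47.96+16.98)/2 × 3 = 97.41
  [4→4.5]: (16.98+13.99)/2 × 0.5 = 7.7425
  [4.5→6]: (13.99+7.84)/2 × 1.5 = 16.3725
  [6→12]: (7.84+0.77)/2 × 6 = 25.83
  [12→14]: (0.77+0.36)/2 × 2 = 1.13
  [14→15]: (0.36+0.24)/2 × 1 = 0.3
  Sum = 172.765 µg/mL·hr

AUC = 173 µg/mL·hr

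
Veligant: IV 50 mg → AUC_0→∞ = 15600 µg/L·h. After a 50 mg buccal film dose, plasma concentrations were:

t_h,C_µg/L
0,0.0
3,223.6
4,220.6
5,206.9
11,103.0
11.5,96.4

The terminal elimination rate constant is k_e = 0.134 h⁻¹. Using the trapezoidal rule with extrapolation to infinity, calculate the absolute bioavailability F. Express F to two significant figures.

F = 0.16

Trapezoidal AUC_0→11.5 (buccal film):
  [0→3]: (0.0+223.6)/2 × 3 = 335.4
  [3→4]: (223.6+220.6)/2 × 1 = 222.1
  [4→5]: (220.6+206.9)/2 × 1 = 213.75
  [5→11]: (206.9+103.0)/2 × 6 = 929.7
  [11→11.5]: (103.0+96.4)/2 × 0.5 = 49.85
  Sum = 1750.8 µg/L·h
Tail: C_last/k_e = 96.4/0.134 = 719.403
AUC_0→∞ (buccal film) = 1750.8 + 719.403 = 2470.203 µg/L·h
F = (AUC_ev/D_ev)/(AUC_iv/D_iv) = (2470.203/50)/(15600/50) = 49.40406/312 = 0.1583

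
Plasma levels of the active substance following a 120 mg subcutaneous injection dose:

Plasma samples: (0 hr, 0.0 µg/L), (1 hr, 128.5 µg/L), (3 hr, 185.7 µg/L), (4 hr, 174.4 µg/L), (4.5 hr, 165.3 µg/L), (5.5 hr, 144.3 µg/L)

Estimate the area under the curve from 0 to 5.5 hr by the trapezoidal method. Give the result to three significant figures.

Trapezoidal AUC_0→5.5:
  [0→1]: (0.0+128.5)/2 × 1 = 64.25
  [1→3]: (128.5+185.7)/2 × 2 = 314.2
  [3→4]: (185.7+174.4)/2 × 1 = 180.05
  [4→4.5]: (174.4+165.3)/2 × 0.5 = 84.925
  [4.5→5.5]: (165.3+144.3)/2 × 1 = 154.8
  Sum = 798.225 µg/L·hr

AUC = 798 µg/L·hr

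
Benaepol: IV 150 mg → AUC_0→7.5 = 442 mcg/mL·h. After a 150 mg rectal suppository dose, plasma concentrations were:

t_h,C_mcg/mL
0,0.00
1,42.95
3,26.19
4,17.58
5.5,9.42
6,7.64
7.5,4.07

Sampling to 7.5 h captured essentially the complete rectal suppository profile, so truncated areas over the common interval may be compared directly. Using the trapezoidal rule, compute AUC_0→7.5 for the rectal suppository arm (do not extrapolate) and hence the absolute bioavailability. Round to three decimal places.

Trapezoidal AUC_0→7.5 (rectal suppository):
  [0→1]: (0.00+42.95)/2 × 1 = 21.475
  [1→3]: (42.95+26.19)/2 × 2 = 69.14
  [3→4]: (26.19+17.58)/2 × 1 = 21.885
  [4→5.5]: (17.58+9.42)/2 × 1.5 = 20.25
  [5.5→6]: (9.42+7.64)/2 × 0.5 = 4.265
  [6→7.5]: (7.64+4.07)/2 × 1.5 = 8.7825
  Sum = 145.7975 mcg/mL·h
F = (AUC_ev/D_ev)/(AUC_iv/D_iv) = (145.7975/150)/(442/150) = 0.971983/2.94667 = 0.3299

F = 0.330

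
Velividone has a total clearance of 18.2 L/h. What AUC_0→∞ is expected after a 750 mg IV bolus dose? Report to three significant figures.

AUC_0→∞ = Dose_iv / CL
        = 750 / 18.2 = 41.2088 mg/L·h

AUC = 41.2 mg/L·h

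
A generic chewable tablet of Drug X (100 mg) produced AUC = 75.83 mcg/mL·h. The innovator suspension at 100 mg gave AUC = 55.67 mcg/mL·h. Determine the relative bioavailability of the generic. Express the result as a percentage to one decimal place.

F_rel = (AUC_test/D_test) / (AUC_ref/D_ref)
      = (75.83/100) / (55.67/100)
      = 0.7583 / 0.5567 = 1.3621 = 136.21%

F_rel = 136.2%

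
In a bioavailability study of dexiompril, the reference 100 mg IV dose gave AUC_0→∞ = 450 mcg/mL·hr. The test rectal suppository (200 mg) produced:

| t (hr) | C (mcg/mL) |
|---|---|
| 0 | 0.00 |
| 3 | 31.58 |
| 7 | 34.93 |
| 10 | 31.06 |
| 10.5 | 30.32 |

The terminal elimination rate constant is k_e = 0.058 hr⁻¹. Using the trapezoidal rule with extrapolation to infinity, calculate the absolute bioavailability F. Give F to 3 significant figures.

F = 0.908

Trapezoidal AUC_0→10.5 (rectal suppository):
  [0→3]: (0.00+31.58)/2 × 3 = 47.37
  [3→7]: (31.58+34.93)/2 × 4 = 133.02
  [7→10]: (34.93+31.06)/2 × 3 = 98.985
  [10→10.5]: (31.06+30.32)/2 × 0.5 = 15.345
  Sum = 294.72 mcg/mL·hr
Tail: C_last/k_e = 30.32/0.058 = 522.759
AUC_0→∞ (rectal suppository) = 294.72 + 522.759 = 817.479 mcg/mL·hr
F = (AUC_ev/D_ev)/(AUC_iv/D_iv) = (817.479/200)/(450/100) = 4.087395/4.5 = 0.9083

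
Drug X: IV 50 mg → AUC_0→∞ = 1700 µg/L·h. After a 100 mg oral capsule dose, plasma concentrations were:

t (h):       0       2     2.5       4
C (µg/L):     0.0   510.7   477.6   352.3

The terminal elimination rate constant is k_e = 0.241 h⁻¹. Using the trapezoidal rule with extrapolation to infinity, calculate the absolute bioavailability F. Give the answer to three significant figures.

Trapezoidal AUC_0→4 (oral capsule):
  [0→2]: (0.0+510.7)/2 × 2 = 510.7
  [2→2.5]: (510.7+477.6)/2 × 0.5 = 247.075
  [2.5→4]: (477.6+352.3)/2 × 1.5 = 622.425
  Sum = 1380.2 µg/L·h
Tail: C_last/k_e = 352.3/0.241 = 1461.826
AUC_0→∞ (oral capsule) = 1380.2 + 1461.826 = 2842.026 µg/L·h
F = (AUC_ev/D_ev)/(AUC_iv/D_iv) = (2842.026/100)/(1700/50) = 28.42026/34 = 0.8359

F = 0.836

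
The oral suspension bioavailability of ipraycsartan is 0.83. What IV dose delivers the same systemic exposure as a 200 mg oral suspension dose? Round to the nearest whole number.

Systemic exposure from an extravascular dose = F × D_ev, so the equivalent IV dose is F × D_ev.
D_iv = F × D_ev = 0.83 × 200 = 166 mg

D_iv = 166 mg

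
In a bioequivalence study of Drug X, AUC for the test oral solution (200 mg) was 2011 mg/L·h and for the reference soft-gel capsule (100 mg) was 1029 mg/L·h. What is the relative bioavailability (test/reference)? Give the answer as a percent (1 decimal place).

F_rel = (AUC_test/D_test) / (AUC_ref/D_ref)
      = (2011/200) / (1029/100)
      = 10.055 / 10.29 = 0.9772 = 97.72%

F_rel = 97.7%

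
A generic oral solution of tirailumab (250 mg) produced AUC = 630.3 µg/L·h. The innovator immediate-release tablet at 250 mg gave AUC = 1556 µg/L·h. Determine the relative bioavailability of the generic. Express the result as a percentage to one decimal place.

F_rel = 40.5%

F_rel = (AUC_test/D_test) / (AUC_ref/D_ref)
      = (630.3/250) / (1556/250)
      = 2.5212 / 6.224 = 0.4051 = 40.51%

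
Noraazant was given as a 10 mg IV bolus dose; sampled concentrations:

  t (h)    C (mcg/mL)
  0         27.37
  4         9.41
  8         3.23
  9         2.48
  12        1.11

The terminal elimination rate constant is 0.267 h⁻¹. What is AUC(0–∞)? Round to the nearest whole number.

Trapezoidal AUC_0→12:
  [0→4]: (27.37+9.41)/2 × 4 = 73.56
  [4→8]: (9.41+3.23)/2 × 4 = 25.28
  [8→9]: (3.23+2.48)/2 × 1 = 2.855
  [9→12]: (2.48+1.11)/2 × 3 = 5.385
  Sum = 107.08 mcg/mL·h
Extrapolated tail: C_last / k_e = 1.11 / 0.267 = 4.157
AUC_0→∞ = 107.08 + 4.157 = 111.237 mcg/mL·h

AUC = 111 mcg/mL·h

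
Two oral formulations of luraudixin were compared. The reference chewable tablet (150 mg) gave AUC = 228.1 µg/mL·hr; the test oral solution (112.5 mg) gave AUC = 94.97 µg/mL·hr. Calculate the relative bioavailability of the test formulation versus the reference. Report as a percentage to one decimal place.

F_rel = 55.5%

F_rel = (AUC_test/D_test) / (AUC_ref/D_ref)
      = (94.97/112.5) / (228.1/150)
      = 0.844178 / 1.52067 = 0.5551 = 55.51%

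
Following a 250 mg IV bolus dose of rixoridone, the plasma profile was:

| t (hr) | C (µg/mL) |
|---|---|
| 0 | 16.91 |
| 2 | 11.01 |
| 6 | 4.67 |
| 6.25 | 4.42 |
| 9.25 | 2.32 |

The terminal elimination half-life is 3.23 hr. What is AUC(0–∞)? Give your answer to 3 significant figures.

AUC = 81.3 µg/mL·hr

Trapezoidal AUC_0→9.25:
  [0→2]: (16.91+11.01)/2 × 2 = 27.92
  [2→6]: (11.01+4.67)/2 × 4 = 31.36
  [6→6.25]: (4.67+4.42)/2 × 0.25 = 1.13625
  [6.25→9.25]: (4.42+2.32)/2 × 3 = 10.11
  Sum = 70.52625 µg/mL·hr
k_e = ln2 / t½ = 0.693147 / 3.23 = 0.2146 hr^-1
Extrapolated tail: C_last / k_e = 2.32 / 0.2146 = 10.811
AUC_0→∞ = 70.52625 + 10.811 = 81.33725 µg/mL·hr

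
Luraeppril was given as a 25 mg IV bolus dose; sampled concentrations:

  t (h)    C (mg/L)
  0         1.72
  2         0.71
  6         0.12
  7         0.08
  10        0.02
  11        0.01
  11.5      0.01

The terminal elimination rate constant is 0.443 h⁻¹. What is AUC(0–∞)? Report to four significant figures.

Trapezoidal AUC_0→11.5:
  [0→2]: (1.72+0.71)/2 × 2 = 2.43
  [2→6]: (0.71+0.12)/2 × 4 = 1.66
  [6→7]: (0.12+0.08)/2 × 1 = 0.1
  [7→10]: (0.08+0.02)/2 × 3 = 0.15
  [10→11]: (0.02+0.01)/2 × 1 = 0.015
  [11→11.5]: (0.01+0.01)/2 × 0.5 = 0.005
  Sum = 4.36 mg/L·h
Extrapolated tail: C_last / k_e = 0.01 / 0.443 = 0.023
AUC_0→∞ = 4.36 + 0.023 = 4.383 mg/L·h

AUC = 4.383 mg/L·h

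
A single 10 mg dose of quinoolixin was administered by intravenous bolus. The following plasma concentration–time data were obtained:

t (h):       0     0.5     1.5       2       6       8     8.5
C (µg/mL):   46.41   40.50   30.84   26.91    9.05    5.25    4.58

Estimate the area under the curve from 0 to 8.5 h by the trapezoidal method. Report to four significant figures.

Trapezoidal AUC_0→8.5:
  [0→0.5]: (46.41+40.50)/2 × 0.5 = 21.7275
  [0.5→1.5]: (40.50+30.84)/2 × 1 = 35.67
  [1.5→2]: (30.84+26.91)/2 × 0.5 = 14.4375
  [2→6]: (26.91+9.05)/2 × 4 = 71.92
  [6→8]: (9.05+5.25)/2 × 2 = 14.3
  [8→8.5]: (5.25+4.58)/2 × 0.5 = 2.4575
  Sum = 160.5125 µg/mL·h

AUC = 160.5 µg/mL·h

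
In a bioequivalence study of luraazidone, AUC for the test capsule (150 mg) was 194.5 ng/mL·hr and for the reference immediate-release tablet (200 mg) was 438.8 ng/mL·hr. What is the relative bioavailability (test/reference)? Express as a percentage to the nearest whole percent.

F_rel = (AUC_test/D_test) / (AUC_ref/D_ref)
      = (194.5/150) / (438.8/200)
      = 1.29667 / 2.194 = 0.5910 = 59.10%

F_rel = 59%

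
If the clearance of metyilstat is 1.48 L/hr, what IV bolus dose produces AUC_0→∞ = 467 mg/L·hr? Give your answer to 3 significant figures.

Dose_iv = CL × AUC_0→∞
     = 1.48 × 467 = 691.16 mg

Dose = 691 mg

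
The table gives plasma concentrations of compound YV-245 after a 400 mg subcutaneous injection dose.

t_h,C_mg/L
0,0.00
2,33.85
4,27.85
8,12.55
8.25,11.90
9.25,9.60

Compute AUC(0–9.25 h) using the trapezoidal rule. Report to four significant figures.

AUC = 190.2 mg/L·h

Trapezoidal AUC_0→9.25:
  [0→2]: (0.00+33.85)/2 × 2 = 33.85
  [2→4]: (33.85+27.85)/2 × 2 = 61.7
  [4→8]: (27.85+12.55)/2 × 4 = 80.8
  [8→8.25]: (12.55+11.90)/2 × 0.25 = 3.05625
  [8.25→9.25]: (11.90+9.60)/2 × 1 = 10.75
  Sum = 190.15625 mg/L·h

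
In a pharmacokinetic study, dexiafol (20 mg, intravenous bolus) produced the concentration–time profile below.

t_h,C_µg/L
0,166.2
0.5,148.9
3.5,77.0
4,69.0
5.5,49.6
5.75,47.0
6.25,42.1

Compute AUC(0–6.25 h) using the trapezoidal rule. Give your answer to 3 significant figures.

Trapezoidal AUC_0→6.25:
  [0→0.5]: (166.2+148.9)/2 × 0.5 = 78.775
  [0.5→3.5]: (148.9+77.0)/2 × 3 = 338.85
  [3.5→4]: (77.0+69.0)/2 × 0.5 = 36.5
  [4→5.5]: (69.0+49.6)/2 × 1.5 = 88.95
  [5.5→5.75]: (49.6+47.0)/2 × 0.25 = 12.075
  [5.75→6.25]: (47.0+42.1)/2 × 0.5 = 22.275
  Sum = 577.425 µg/L·h

AUC = 577 µg/L·h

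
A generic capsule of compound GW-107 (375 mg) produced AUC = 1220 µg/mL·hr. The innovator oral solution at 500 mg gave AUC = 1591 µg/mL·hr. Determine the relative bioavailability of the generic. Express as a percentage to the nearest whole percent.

F_rel = (AUC_test/D_test) / (AUC_ref/D_ref)
      = (1220/375) / (1591/500)
      = 3.25333 / 3.182 = 1.0224 = 102.24%

F_rel = 102%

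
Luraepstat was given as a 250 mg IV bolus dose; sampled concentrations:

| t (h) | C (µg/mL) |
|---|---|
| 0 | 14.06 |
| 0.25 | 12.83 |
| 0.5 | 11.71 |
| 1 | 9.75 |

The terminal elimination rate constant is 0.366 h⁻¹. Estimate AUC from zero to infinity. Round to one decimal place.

Trapezoidal AUC_0→1:
  [0→0.25]: (14.06+12.83)/2 × 0.25 = 3.36125
  [0.25→0.5]: (12.83+11.71)/2 × 0.25 = 3.0675
  [0.5→1]: (11.71+9.75)/2 × 0.5 = 5.365
  Sum = 11.79375 µg/mL·h
Extrapolated tail: C_last / k_e = 9.75 / 0.366 = 26.639
AUC_0→∞ = 11.79375 + 26.639 = 38.43275 µg/mL·h

AUC = 38.4 µg/mL·h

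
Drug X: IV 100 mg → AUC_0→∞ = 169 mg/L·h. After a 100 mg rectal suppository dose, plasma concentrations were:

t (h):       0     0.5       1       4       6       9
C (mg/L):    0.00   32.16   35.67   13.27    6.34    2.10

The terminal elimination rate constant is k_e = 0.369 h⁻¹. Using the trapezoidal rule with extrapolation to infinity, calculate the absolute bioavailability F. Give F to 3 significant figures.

F = 0.807

Trapezoidal AUC_0→9 (rectal suppository):
  [0→0.5]: (0.00+32.16)/2 × 0.5 = 8.04
  [0.5→1]: (32.16+35.67)/2 × 0.5 = 16.9575
  [1→4]: (35.67+13.27)/2 × 3 = 73.41
  [4→6]: (13.27+6.34)/2 × 2 = 19.61
  [6→9]: (6.34+2.10)/2 × 3 = 12.66
  Sum = 130.6775 mg/L·h
Tail: C_last/k_e = 2.10/0.369 = 5.691
AUC_0→∞ (rectal suppository) = 130.6775 + 5.691 = 136.3685 mg/L·h
F = (AUC_ev/D_ev)/(AUC_iv/D_iv) = (136.3685/100)/(169/100) = 1.363685/1.69 = 0.8069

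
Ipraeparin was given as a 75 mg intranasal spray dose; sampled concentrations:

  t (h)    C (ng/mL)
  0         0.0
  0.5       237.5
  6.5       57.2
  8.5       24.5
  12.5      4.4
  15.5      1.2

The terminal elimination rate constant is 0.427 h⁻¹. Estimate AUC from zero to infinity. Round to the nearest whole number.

AUC = 1094 ng/mL·h

Trapezoidal AUC_0→15.5:
  [0→0.5]: (0.0+237.5)/2 × 0.5 = 59.375
  [0.5→6.5]: (237.5+57.2)/2 × 6 = 884.1
  [6.5→8.5]: (57.2+24.5)/2 × 2 = 81.7
  [8.5→12.5]: (24.5+4.4)/2 × 4 = 57.8
  [12.5→15.5]: (4.4+1.2)/2 × 3 = 8.4
  Sum = 1091.375 ng/mL·h
Extrapolated tail: C_last / k_e = 1.2 / 0.427 = 2.810
AUC_0→∞ = 1091.375 + 2.810 = 1094.185 ng/mL·h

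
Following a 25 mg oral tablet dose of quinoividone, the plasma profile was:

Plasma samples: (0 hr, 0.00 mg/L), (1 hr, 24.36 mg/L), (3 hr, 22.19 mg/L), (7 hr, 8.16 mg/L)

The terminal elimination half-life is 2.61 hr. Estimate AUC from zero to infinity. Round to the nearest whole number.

Trapezoidal AUC_0→7:
  [0→1]: (0.00+24.36)/2 × 1 = 12.18
  [1→3]: (24.36+22.19)/2 × 2 = 46.55
  [3→7]: (22.19+8.16)/2 × 4 = 60.7
  Sum = 119.43 mg/L·hr
k_e = ln2 / t½ = 0.693147 / 2.61 = 0.2656 hr^-1
Extrapolated tail: C_last / k_e = 8.16 / 0.2656 = 30.723
AUC_0→∞ = 119.43 + 30.723 = 150.153 mg/L·hr

AUC = 150 mg/L·hr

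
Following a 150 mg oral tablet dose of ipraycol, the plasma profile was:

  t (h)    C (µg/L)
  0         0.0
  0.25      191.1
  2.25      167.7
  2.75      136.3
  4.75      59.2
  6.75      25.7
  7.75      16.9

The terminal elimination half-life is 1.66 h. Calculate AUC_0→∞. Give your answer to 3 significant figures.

AUC = 801 µg/L·h

Trapezoidal AUC_0→7.75:
  [0→0.25]: (0.0+191.1)/2 × 0.25 = 23.8875
  [0.25→2.25]: (191.1+167.7)/2 × 2 = 358.8
  [2.25→2.75]: (167.7+136.3)/2 × 0.5 = 76.0
  [2.75→4.75]: (136.3+59.2)/2 × 2 = 195.5
  [4.75→6.75]: (59.2+25.7)/2 × 2 = 84.9
  [6.75→7.75]: (25.7+16.9)/2 × 1 = 21.3
  Sum = 760.3875 µg/L·h
k_e = ln2 / t½ = 0.693147 / 1.66 = 0.4176 h^-1
Extrapolated tail: C_last / k_e = 16.9 / 0.4176 = 40.469
AUC_0→∞ = 760.3875 + 40.469 = 800.8565 µg/L·h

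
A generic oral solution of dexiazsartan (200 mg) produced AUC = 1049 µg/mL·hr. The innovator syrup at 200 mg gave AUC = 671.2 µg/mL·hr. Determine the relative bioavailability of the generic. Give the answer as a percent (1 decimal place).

F_rel = 156.3%

F_rel = (AUC_test/D_test) / (AUC_ref/D_ref)
      = (1049/200) / (671.2/200)
      = 5.245 / 3.356 = 1.5629 = 156.29%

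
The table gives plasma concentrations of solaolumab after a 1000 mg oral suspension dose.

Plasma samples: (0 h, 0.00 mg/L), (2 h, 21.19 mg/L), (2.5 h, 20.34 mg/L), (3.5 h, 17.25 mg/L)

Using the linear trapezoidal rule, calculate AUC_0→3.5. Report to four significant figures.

AUC = 50.37 mg/L·h

Trapezoidal AUC_0→3.5:
  [0→2]: (0.00+21.19)/2 × 2 = 21.19
  [2→2.5]: (21.19+20.34)/2 × 0.5 = 10.3825
  [2.5→3.5]: (20.34+17.25)/2 × 1 = 18.795
  Sum = 50.3675 mg/L·h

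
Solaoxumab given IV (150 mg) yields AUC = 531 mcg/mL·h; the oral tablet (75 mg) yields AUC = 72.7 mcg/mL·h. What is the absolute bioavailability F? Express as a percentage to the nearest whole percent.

F = (AUC_ev / D_ev) / (AUC_iv / D_iv)
  = (72.7/75) / (531/150)
  = 0.969333 / 3.54 = 0.2738
  = 27.38%

F = 27%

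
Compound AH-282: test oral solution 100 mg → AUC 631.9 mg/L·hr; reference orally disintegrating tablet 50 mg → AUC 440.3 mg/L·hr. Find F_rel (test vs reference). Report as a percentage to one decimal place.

F_rel = (AUC_test/D_test) / (AUC_ref/D_ref)
      = (631.9/100) / (440.3/50)
      = 6.319 / 8.806 = 0.7176 = 71.76%

F_rel = 71.8%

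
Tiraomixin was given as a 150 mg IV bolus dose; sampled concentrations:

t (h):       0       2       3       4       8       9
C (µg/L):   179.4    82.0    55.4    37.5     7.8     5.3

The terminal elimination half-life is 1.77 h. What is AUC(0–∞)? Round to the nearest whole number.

Trapezoidal AUC_0→9:
  [0→2]: (179.4+82.0)/2 × 2 = 261.4
  [2→3]: (82.0+55.4)/2 × 1 = 68.7
  [3→4]: (55.4+37.5)/2 × 1 = 46.45
  [4→8]: (37.5+7.8)/2 × 4 = 90.6
  [8→9]: (7.8+5.3)/2 × 1 = 6.55
  Sum = 473.7 µg/L·h
k_e = ln2 / t½ = 0.693147 / 1.77 = 0.3916 h^-1
Extrapolated tail: C_last / k_e = 5.3 / 0.3916 = 13.534
AUC_0→∞ = 473.7 + 13.534 = 487.234 µg/L·h

AUC = 487 µg/L·h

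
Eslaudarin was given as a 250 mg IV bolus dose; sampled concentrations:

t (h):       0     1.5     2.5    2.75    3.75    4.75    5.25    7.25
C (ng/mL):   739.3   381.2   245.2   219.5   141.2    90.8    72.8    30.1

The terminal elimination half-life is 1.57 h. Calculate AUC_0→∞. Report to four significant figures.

Trapezoidal AUC_0→7.25:
  [0→1.5]: (739.3+381.2)/2 × 1.5 = 840.375
  [1.5→2.5]: (381.2+245.2)/2 × 1 = 313.2
  [2.5→2.75]: (245.2+219.5)/2 × 0.25 = 58.0875
  [2.75→3.75]: (219.5+141.2)/2 × 1 = 180.35
  [3.75→4.75]: (141.2+90.8)/2 × 1 = 116.0
  [4.75→5.25]: (90.8+72.8)/2 × 0.5 = 40.9
  [5.25→7.25]: (72.8+30.1)/2 × 2 = 102.9
  Sum = 1651.8125 ng/mL·h
k_e = ln2 / t½ = 0.693147 / 1.57 = 0.4415 h^-1
Extrapolated tail: C_last / k_e = 30.1 / 0.4415 = 68.177
AUC_0→∞ = 1651.8125 + 68.177 = 1719.9895 ng/mL·h

AUC = 1720 ng/mL·h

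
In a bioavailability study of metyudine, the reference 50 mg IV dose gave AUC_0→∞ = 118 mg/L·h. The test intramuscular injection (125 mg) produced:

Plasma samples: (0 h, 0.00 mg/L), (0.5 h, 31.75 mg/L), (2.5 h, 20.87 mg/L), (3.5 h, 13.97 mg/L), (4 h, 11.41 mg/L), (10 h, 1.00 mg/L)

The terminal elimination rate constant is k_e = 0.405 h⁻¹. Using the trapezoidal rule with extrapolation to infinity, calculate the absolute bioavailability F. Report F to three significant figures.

Trapezoidal AUC_0→10 (intramuscular injection):
  [0→0.5]: (0.00+31.75)/2 × 0.5 = 7.9375
  [0.5→2.5]: (31.75+20.87)/2 × 2 = 52.62
  [2.5→3.5]: (20.87+13.97)/2 × 1 = 17.42
  [3.5→4]: (13.97+11.41)/2 × 0.5 = 6.345
  [4→10]: (11.41+1.00)/2 × 6 = 37.23
  Sum = 121.5525 mg/L·h
Tail: C_last/k_e = 1.00/0.405 = 2.469
AUC_0→∞ (intramuscular injection) = 121.5525 + 2.469 = 124.0215 mg/L·h
F = (AUC_ev/D_ev)/(AUC_iv/D_iv) = (124.0215/125)/(118/50) = 0.992172/2.36 = 0.4204

F = 0.420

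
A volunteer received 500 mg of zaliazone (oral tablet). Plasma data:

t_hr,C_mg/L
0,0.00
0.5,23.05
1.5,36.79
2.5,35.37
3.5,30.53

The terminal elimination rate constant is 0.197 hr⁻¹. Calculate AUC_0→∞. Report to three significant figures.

AUC = 260 mg/L·hr

Trapezoidal AUC_0→3.5:
  [0→0.5]: (0.00+23.05)/2 × 0.5 = 5.7625
  [0.5→1.5]: (23.05+36.79)/2 × 1 = 29.92
  [1.5→2.5]: (36.79+35.37)/2 × 1 = 36.08
  [2.5→3.5]: (35.37+30.53)/2 × 1 = 32.95
  Sum = 104.7125 mg/L·hr
Extrapolated tail: C_last / k_e = 30.53 / 0.197 = 154.975
AUC_0→∞ = 104.7125 + 154.975 = 259.6875 mg/L·hr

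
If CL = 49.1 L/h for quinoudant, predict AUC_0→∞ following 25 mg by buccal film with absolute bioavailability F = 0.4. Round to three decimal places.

AUC_0→∞ = F × Dose / CL
        = 0.4 × 25 / 49.1 = 0.203666 mg/L·h

AUC = 0.204 mg/L·h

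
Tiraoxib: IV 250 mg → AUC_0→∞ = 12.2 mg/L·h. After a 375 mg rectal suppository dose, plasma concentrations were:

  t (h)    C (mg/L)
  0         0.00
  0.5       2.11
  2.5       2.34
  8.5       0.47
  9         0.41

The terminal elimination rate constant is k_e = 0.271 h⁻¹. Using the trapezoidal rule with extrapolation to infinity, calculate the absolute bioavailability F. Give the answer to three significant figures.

Trapezoidal AUC_0→9 (rectal suppository):
  [0→0.5]: (0.00+2.11)/2 × 0.5 = 0.5275
  [0.5→2.5]: (2.11+2.34)/2 × 2 = 4.45
  [2.5→8.5]: (2.34+0.47)/2 × 6 = 8.43
  [8.5→9]: (0.47+0.41)/2 × 0.5 = 0.22
  Sum = 13.6275 mg/L·h
Tail: C_last/k_e = 0.41/0.271 = 1.513
AUC_0→∞ (rectal suppository) = 13.6275 + 1.513 = 15.1405 mg/L·h
F = (AUC_ev/D_ev)/(AUC_iv/D_iv) = (15.1405/375)/(12.2/250) = 0.0403747/0.0488 = 0.8274

F = 0.827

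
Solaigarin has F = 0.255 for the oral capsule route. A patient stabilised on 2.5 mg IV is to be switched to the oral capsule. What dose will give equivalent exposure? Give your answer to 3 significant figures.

For equal systemic exposure: F × D_ev = D_iv
D_ev = D_iv / F = 2.5 / 0.255 = 9.80392 mg

D_oral = 9.80 mg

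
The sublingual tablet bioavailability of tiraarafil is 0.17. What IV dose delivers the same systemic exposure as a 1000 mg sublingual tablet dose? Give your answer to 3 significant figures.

D_iv = 170 mg

Systemic exposure from an extravascular dose = F × D_ev, so the equivalent IV dose is F × D_ev.
D_iv = F × D_ev = 0.17 × 1000 = 170 mg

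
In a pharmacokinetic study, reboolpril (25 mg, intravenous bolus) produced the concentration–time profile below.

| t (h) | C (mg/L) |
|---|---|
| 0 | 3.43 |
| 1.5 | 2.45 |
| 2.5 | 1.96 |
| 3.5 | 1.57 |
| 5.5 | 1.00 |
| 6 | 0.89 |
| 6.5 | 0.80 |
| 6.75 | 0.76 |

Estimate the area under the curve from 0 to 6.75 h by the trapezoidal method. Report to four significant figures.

Trapezoidal AUC_0→6.75:
  [0→1.5]: (3.43+2.45)/2 × 1.5 = 4.41
  [1.5→2.5]: (2.45+1.96)/2 × 1 = 2.205
  [2.5→3.5]: (1.96+1.57)/2 × 1 = 1.765
  [3.5→5.5]: (1.57+1.00)/2 × 2 = 2.57
  [5.5→6]: (1.00+0.89)/2 × 0.5 = 0.4725
  [6→6.5]: (0.89+0.80)/2 × 0.5 = 0.4225
  [6.5→6.75]: (0.80+0.76)/2 × 0.25 = 0.195
  Sum = 12.04 mg/L·h

AUC = 12.04 mg/L·h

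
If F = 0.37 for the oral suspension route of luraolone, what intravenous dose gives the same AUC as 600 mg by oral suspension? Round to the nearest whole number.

D_iv = 222 mg

Systemic exposure from an extravascular dose = F × D_ev, so the equivalent IV dose is F × D_ev.
D_iv = F × D_ev = 0.37 × 600 = 222 mg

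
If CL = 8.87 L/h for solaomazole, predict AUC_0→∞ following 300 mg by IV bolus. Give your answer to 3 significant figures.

AUC_0→∞ = Dose_iv / CL
        = 300 / 8.87 = 33.8219 mg/L·h

AUC = 33.8 mg/L·h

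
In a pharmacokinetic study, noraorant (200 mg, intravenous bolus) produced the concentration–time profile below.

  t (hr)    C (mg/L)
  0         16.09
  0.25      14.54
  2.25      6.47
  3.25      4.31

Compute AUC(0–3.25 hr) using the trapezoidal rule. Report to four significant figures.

Trapezoidal AUC_0→3.25:
  [0→0.25]: (16.09+14.54)/2 × 0.25 = 3.82875
  [0.25→2.25]: (14.54+6.47)/2 × 2 = 21.01
  [2.25→3.25]: (6.47+4.31)/2 × 1 = 5.39
  Sum = 30.22875 mg/L·hr

AUC = 30.23 mg/L·hr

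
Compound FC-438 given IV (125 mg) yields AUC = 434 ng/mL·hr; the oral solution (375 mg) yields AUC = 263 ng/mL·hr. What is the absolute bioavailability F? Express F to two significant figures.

F = 0.20

F = (AUC_ev / D_ev) / (AUC_iv / D_iv)
  = (263/375) / (434/125)
  = 0.701333 / 3.472 = 0.2020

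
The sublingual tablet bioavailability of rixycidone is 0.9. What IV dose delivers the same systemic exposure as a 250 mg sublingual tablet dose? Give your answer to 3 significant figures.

Systemic exposure from an extravascular dose = F × D_ev, so the equivalent IV dose is F × D_ev.
D_iv = F × D_ev = 0.9 × 250 = 225 mg

D_iv = 225 mg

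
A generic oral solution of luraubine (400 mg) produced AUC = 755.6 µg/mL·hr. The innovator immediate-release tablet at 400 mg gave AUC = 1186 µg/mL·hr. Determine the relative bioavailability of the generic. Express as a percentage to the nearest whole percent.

F_rel = 64%

F_rel = (AUC_test/D_test) / (AUC_ref/D_ref)
      = (755.6/400) / (1186/400)
      = 1.889 / 2.965 = 0.6371 = 63.71%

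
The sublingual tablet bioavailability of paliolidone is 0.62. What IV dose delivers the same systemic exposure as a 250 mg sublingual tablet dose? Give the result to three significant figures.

D_iv = 155 mg

Systemic exposure from an extravascular dose = F × D_ev, so the equivalent IV dose is F × D_ev.
D_iv = F × D_ev = 0.62 × 250 = 155 mg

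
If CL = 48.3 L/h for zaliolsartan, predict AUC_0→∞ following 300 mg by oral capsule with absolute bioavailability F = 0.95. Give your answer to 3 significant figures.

AUC = 5.90 mg/L·h

AUC_0→∞ = F × Dose / CL
        = 0.95 × 300 / 48.3 = 5.90062 mg/L·h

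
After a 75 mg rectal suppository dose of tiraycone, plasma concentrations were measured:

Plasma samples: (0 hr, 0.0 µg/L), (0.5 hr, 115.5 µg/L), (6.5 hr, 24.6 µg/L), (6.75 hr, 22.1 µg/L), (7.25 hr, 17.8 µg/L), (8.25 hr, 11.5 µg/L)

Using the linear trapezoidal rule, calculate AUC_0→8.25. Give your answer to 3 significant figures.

Trapezoidal AUC_0→8.25:
  [0→0.5]: (0.0+115.5)/2 × 0.5 = 28.875
  [0.5→6.5]: (115.5+24.6)/2 × 6 = 420.3
  [6.5→6.75]: (24.6+22.1)/2 × 0.25 = 5.8375
  [6.75→7.25]: (22.1+17.8)/2 × 0.5 = 9.975
  [7.25→8.25]: (17.8+11.5)/2 × 1 = 14.65
  Sum = 479.6375 µg/L·hr

AUC = 480 µg/L·hr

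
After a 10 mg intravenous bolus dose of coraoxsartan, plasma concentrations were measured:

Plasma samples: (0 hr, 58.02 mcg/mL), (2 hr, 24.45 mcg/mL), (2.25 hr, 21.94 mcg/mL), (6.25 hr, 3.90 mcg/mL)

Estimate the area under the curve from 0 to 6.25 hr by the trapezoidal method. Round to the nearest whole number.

Trapezoidal AUC_0→6.25:
  [0→2]: (58.02+24.45)/2 × 2 = 82.47
  [2→2.25]: (24.45+21.94)/2 × 0.25 = 5.79875
  [2.25→6.25]: (21.94+3.90)/2 × 4 = 51.68
  Sum = 139.94875 mcg/mL·hr

AUC = 140 mcg/mL·hr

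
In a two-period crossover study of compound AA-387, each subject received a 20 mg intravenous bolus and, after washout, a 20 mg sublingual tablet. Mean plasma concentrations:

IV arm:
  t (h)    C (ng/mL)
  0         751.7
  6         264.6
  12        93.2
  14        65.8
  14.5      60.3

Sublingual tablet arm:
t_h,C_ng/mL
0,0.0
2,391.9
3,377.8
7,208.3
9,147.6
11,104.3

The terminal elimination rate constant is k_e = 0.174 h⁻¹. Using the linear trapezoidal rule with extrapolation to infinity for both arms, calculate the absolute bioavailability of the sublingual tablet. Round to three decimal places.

Trapezoidal AUC_0→14.5 (IV):
  [0→6]: (751.7+264.6)/2 × 6 = 3048.9
  [6→12]: (264.6+93.2)/2 × 6 = 1073.4
  [12→14]: (93.2+65.8)/2 × 2 = 159.0
  [14→14.5]: (65.8+60.3)/2 × 0.5 = 31.525
  Sum = 4312.825 ng/mL·h
IV tail: 60.3/0.174 = 346.552; AUC_iv,0→∞ = 4312.825 + 346.552 = 4659.377 ng/mL·h
Trapezoidal AUC_0→11 (sublingual tablet):
  [0→2]: (0.0+391.9)/2 × 2 = 391.9
  [2→3]: (391.9+377.8)/2 × 1 = 384.85
  [3→7]: (377.8+208.3)/2 × 4 = 1172.2
  [7→9]: (208.3+147.6)/2 × 2 = 355.9
  [9→11]: (147.6+104.3)/2 × 2 = 251.9
  Sum = 2556.75 ng/mL·h
sublingual tablet tail: 104.3/0.174 = 599.425; AUC_ev,0→∞ = 2556.75 + 599.425 = 3156.175 ng/mL·h
F = (AUC_ev/D_ev)/(AUC_iv/D_iv) = (3156.175/20)/(4659.377/20) = 157.80875/232.96885 = 0.6774

F = 0.677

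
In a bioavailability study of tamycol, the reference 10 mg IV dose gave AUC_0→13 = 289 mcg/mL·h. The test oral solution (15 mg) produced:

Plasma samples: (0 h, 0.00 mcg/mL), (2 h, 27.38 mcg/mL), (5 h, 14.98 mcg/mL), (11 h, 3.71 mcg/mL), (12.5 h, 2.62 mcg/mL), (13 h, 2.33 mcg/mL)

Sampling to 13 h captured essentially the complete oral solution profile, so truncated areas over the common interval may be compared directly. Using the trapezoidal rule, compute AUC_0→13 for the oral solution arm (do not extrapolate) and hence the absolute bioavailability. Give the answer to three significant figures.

F = 0.353

Trapezoidal AUC_0→13 (oral solution):
  [0→2]: (0.00+27.38)/2 × 2 = 27.38
  [2→5]: (27.38+14.98)/2 × 3 = 63.54
  [5→11]: (14.98+3.71)/2 × 6 = 56.07
  [11→12.5]: (3.71+2.62)/2 × 1.5 = 4.7475
  [12.5→13]: (2.62+2.33)/2 × 0.5 = 1.2375
  Sum = 152.975 mcg/mL·h
F = (AUC_ev/D_ev)/(AUC_iv/D_iv) = (152.975/15)/(289/10) = 10.1983/28.9 = 0.3529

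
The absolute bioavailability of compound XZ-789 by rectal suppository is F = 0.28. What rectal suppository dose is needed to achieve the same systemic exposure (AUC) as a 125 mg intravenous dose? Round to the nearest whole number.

D_rectal = 446 mg

For equal systemic exposure: F × D_ev = D_iv
D_ev = D_iv / F = 125 / 0.28 = 446.429 mg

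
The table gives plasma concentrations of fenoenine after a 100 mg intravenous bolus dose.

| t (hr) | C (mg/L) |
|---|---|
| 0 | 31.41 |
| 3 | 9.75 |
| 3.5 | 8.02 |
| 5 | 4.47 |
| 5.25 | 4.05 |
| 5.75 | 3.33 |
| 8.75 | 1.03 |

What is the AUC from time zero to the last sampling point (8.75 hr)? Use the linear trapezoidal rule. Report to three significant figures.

AUC = 85.0 mg/L·hr

Trapezoidal AUC_0→8.75:
  [0→3]: (31.41+9.75)/2 × 3 = 61.74
  [3→3.5]: (9.75+8.02)/2 × 0.5 = 4.4425
  [3.5→5]: (8.02+4.47)/2 × 1.5 = 9.3675
  [5→5.25]: (4.47+4.05)/2 × 0.25 = 1.065
  [5.25→5.75]: (4.05+3.33)/2 × 0.5 = 1.845
  [5.75→8.75]: (3.33+1.03)/2 × 3 = 6.54
  Sum = 85.0 mg/L·hr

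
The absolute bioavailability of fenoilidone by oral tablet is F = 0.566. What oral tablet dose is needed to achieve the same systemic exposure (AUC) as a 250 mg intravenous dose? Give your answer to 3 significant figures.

D_oral = 442 mg

For equal systemic exposure: F × D_ev = D_iv
D_ev = D_iv / F = 250 / 0.566 = 441.696 mg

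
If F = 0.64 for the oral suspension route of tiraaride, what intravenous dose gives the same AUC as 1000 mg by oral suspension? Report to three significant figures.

Systemic exposure from an extravascular dose = F × D_ev, so the equivalent IV dose is F × D_ev.
D_iv = F × D_ev = 0.64 × 1000 = 640 mg

D_iv = 640 mg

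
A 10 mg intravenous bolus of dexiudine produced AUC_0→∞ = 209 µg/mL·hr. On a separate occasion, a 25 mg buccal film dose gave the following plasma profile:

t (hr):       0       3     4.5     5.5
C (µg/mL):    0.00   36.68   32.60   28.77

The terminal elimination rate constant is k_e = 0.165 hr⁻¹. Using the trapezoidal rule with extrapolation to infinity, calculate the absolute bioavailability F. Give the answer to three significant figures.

Trapezoidal AUC_0→5.5 (buccal film):
  [0→3]: (0.00+36.68)/2 × 3 = 55.02
  [3→4.5]: (36.68+32.60)/2 × 1.5 = 51.96
  [4.5→5.5]: (32.60+28.77)/2 × 1 = 30.685
  Sum = 137.665 µg/mL·hr
Tail: C_last/k_e = 28.77/0.165 = 174.364
AUC_0→∞ (buccal film) = 137.665 + 174.364 = 312.029 µg/mL·hr
F = (AUC_ev/D_ev)/(AUC_iv/D_iv) = (312.029/25)/(209/10) = 12.48116/20.9 = 0.5972

F = 0.597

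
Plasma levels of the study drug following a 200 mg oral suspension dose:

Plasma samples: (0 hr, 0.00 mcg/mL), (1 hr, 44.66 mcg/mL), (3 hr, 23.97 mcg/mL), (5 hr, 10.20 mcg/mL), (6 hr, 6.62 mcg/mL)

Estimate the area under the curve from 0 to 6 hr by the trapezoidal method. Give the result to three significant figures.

Trapezoidal AUC_0→6:
  [0→1]: (0.00+44.66)/2 × 1 = 22.33
  [1→3]: (44.66+23.97)/2 × 2 = 68.63
  [3→5]: (23.97+10.20)/2 × 2 = 34.17
  [5→6]: (10.20+6.62)/2 × 1 = 8.41
  Sum = 133.54 mcg/mL·hr

AUC = 134 mcg/mL·hr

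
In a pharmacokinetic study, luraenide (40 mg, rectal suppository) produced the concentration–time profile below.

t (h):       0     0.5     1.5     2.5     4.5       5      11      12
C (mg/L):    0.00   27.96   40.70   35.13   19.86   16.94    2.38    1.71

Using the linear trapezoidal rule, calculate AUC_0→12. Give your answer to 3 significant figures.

Trapezoidal AUC_0→12:
  [0→0.5]: (0.00+27.96)/2 × 0.5 = 6.99
  [0.5→1.5]: (27.96+40.70)/2 × 1 = 34.33
  [1.5→2.5]: (40.70+35.13)/2 × 1 = 37.915
  [2.5→4.5]: (35.13+19.86)/2 × 2 = 54.99
  [4.5→5]: (19.86+16.94)/2 × 0.5 = 9.2
  [5→11]: (16.94+2.38)/2 × 6 = 57.96
  [11→12]: (2.38+1.71)/2 × 1 = 2.045
  Sum = 203.43 mg/L·h

AUC = 203 mg/L·h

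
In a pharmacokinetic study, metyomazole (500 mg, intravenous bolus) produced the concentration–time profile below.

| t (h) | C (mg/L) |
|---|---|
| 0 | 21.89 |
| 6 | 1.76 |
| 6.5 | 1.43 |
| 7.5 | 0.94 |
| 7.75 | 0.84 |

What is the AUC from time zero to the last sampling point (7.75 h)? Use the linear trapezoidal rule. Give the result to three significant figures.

Trapezoidal AUC_0→7.75:
  [0→6]: (21.89+1.76)/2 × 6 = 70.95
  [6→6.5]: (1.76+1.43)/2 × 0.5 = 0.7975
  [6.5→7.5]: (1.43+0.94)/2 × 1 = 1.185
  [7.5→7.75]: (0.94+0.84)/2 × 0.25 = 0.2225
  Sum = 73.155 mg/L·h

AUC = 73.2 mg/L·h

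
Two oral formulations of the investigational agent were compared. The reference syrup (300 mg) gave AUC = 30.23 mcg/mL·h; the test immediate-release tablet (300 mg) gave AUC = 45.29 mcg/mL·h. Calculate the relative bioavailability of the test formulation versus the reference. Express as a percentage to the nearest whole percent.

F_rel = 150%

F_rel = (AUC_test/D_test) / (AUC_ref/D_ref)
      = (45.29/300) / (30.23/300)
      = 0.150967 / 0.100767 = 1.4982 = 149.82%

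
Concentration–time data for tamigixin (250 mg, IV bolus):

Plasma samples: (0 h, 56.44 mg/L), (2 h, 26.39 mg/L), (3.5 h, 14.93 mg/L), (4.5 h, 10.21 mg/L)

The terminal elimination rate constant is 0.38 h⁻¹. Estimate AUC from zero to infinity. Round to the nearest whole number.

Trapezoidal AUC_0→4.5:
  [0→2]: (56.44+26.39)/2 × 2 = 82.83
  [2→3.5]: (26.39+14.93)/2 × 1.5 = 30.99
  [3.5→4.5]: (14.93+10.21)/2 × 1 = 12.57
  Sum = 126.39 mg/L·h
Extrapolated tail: C_last / k_e = 10.21 / 0.38 = 26.868
AUC_0→∞ = 126.39 + 26.868 = 153.258 mg/L·h

AUC = 153 mg/L·h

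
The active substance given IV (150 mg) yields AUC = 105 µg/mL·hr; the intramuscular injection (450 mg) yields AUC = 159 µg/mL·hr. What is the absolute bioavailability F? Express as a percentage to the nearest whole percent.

F = 50%

F = (AUC_ev / D_ev) / (AUC_iv / D_iv)
  = (159/450) / (105/150)
  = 0.353333 / 0.7 = 0.5048
  = 50.48%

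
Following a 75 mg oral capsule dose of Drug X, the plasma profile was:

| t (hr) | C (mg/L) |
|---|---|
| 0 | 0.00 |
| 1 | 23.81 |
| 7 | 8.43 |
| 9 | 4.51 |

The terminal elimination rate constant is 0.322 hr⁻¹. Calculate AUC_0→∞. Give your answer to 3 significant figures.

AUC = 136 mg/L·hr

Trapezoidal AUC_0→9:
  [0→1]: (0.00+23.81)/2 × 1 = 11.905
  [1→7]: (23.81+8.43)/2 × 6 = 96.72
  [7→9]: (8.43+4.51)/2 × 2 = 12.94
  Sum = 121.565 mg/L·hr
Extrapolated tail: C_last / k_e = 4.51 / 0.322 = 14.006
AUC_0→∞ = 121.565 + 14.006 = 135.571 mg/L·hr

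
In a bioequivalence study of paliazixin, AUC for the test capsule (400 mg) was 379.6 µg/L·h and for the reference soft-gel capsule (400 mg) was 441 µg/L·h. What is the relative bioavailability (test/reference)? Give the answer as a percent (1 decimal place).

F_rel = (AUC_test/D_test) / (AUC_ref/D_ref)
      = (379.6/400) / (441/400)
      = 0.949 / 1.1025 = 0.8608 = 86.08%

F_rel = 86.1%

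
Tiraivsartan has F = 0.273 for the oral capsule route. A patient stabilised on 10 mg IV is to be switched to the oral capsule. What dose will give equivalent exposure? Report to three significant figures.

D_oral = 36.6 mg

For equal systemic exposure: F × D_ev = D_iv
D_ev = D_iv / F = 10 / 0.273 = 36.63 mg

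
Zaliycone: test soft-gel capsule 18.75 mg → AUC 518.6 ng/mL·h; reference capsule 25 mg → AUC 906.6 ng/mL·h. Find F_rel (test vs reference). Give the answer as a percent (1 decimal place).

F_rel = (AUC_test/D_test) / (AUC_ref/D_ref)
      = (518.6/18.75) / (906.6/25)
      = 27.6587 / 36.264 = 0.7627 = 76.27%

F_rel = 76.3%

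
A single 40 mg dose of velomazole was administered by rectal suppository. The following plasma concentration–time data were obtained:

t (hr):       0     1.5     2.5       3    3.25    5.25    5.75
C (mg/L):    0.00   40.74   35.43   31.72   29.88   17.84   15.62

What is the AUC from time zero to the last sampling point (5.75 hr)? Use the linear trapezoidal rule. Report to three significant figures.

AUC = 149 mg/L·hr

Trapezoidal AUC_0→5.75:
  [0→1.5]: (0.00+40.74)/2 × 1.5 = 30.555
  [1.5→2.5]: (40.74+35.43)/2 × 1 = 38.085
  [2.5→3]: (35.43+31.72)/2 × 0.5 = 16.7875
  [3→3.25]: (31.72+29.88)/2 × 0.25 = 7.7
  [3.25→5.25]: (29.88+17.84)/2 × 2 = 47.72
  [5.25→5.75]: (17.84+15.62)/2 × 0.5 = 8.365
  Sum = 149.2125 mg/L·hr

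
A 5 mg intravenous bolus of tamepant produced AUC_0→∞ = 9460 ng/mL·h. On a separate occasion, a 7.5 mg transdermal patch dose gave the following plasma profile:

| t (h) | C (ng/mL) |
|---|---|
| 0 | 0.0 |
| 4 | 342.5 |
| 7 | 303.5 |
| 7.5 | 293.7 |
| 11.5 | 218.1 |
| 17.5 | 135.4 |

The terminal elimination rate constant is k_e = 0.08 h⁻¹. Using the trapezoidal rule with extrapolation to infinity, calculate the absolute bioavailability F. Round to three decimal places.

Trapezoidal AUC_0→17.5 (transdermal patch):
  [0→4]: (0.0+342.5)/2 × 4 = 685.0
  [4→7]: (342.5+303.5)/2 × 3 = 969.0
  [7→7.5]: (303.5+293.7)/2 × 0.5 = 149.3
  [7.5→11.5]: (293.7+218.1)/2 × 4 = 1023.6
  [11.5→17.5]: (218.1+135.4)/2 × 6 = 1060.5
  Sum = 3887.4 ng/mL·h
Tail: C_last/k_e = 135.4/0.08 = 1692.500
AUC_0→∞ (transdermal patch) = 3887.4 + 1692.500 = 5579.9 ng/mL·h
F = (AUC_ev/D_ev)/(AUC_iv/D_iv) = (5579.9/7.5)/(9460/5) = 743.987/1892 = 0.3932

F = 0.393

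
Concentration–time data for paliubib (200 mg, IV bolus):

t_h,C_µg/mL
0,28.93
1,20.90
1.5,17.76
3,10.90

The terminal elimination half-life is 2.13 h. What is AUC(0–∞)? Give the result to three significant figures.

AUC = 89.6 µg/mL·h

Trapezoidal AUC_0→3:
  [0→1]: (28.93+20.90)/2 × 1 = 24.915
  [1→1.5]: (20.90+17.76)/2 × 0.5 = 9.665
  [1.5→3]: (17.76+10.90)/2 × 1.5 = 21.495
  Sum = 56.075 µg/mL·h
k_e = ln2 / t½ = 0.693147 / 2.13 = 0.3254 h^-1
Extrapolated tail: C_last / k_e = 10.90 / 0.3254 = 33.497
AUC_0→∞ = 56.075 + 33.497 = 89.572 µg/mL·h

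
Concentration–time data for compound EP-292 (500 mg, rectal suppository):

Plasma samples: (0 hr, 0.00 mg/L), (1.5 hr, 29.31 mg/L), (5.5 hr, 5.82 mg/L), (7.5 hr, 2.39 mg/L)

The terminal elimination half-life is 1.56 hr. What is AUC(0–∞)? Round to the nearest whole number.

AUC = 106 mg/L·hr

Trapezoidal AUC_0→7.5:
  [0→1.5]: (0.00+29.31)/2 × 1.5 = 21.9825
  [1.5→5.5]: (29.31+5.82)/2 × 4 = 70.26
  [5.5→7.5]: (5.82+2.39)/2 × 2 = 8.21
  Sum = 100.4525 mg/L·hr
k_e = ln2 / t½ = 0.693147 / 1.56 = 0.4443 hr^-1
Extrapolated tail: C_last / k_e = 2.39 / 0.4443 = 5.379
AUC_0→∞ = 100.4525 + 5.379 = 105.8315 mg/L·hr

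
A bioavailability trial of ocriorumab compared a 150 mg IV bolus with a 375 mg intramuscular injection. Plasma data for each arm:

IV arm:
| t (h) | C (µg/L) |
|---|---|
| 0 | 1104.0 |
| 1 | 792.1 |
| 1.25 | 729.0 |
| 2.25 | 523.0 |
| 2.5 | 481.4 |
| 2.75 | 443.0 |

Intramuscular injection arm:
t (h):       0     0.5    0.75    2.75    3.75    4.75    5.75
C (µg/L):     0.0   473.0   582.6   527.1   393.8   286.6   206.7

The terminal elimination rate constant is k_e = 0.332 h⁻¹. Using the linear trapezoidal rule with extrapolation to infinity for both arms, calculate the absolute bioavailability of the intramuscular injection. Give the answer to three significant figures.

F = 0.363

Trapezoidal AUC_0→2.75 (IV):
  [0→1]: (1104.0+792.1)/2 × 1 = 948.05
  [1→1.25]: (792.1+729.0)/2 × 0.25 = 190.1375
  [1.25→2.25]: (729.0+523.0)/2 × 1 = 626.0
  [2.25→2.5]: (523.0+481.4)/2 × 0.25 = 125.55
  [2.5→2.75]: (481.4+443.0)/2 × 0.25 = 115.55
  Sum = 2005.2875 µg/L·h
IV tail: 443.0/0.332 = 1334.337; AUC_iv,0→∞ = 2005.2875 + 1334.337 = 3339.6245 µg/L·h
Trapezoidal AUC_0→5.75 (intramuscular injection):
  [0→0.5]: (0.0+473.0)/2 × 0.5 = 118.25
  [0.5→0.75]: (473.0+582.6)/2 × 0.25 = 131.95
  [0.75→2.75]: (582.6+527.1)/2 × 2 = 1109.7
  [2.75→3.75]: (527.1+393.8)/2 × 1 = 460.45
  [3.75→4.75]: (393.8+286.6)/2 × 1 = 340.2
  [4.75→5.75]: (286.6+206.7)/2 × 1 = 246.65
  Sum = 2407.2 µg/L·h
intramuscular injection tail: 206.7/0.332 = 622.590; AUC_ev,0→∞ = 2407.2 + 622.590 = 3029.79 µg/L·h
F = (AUC_ev/D_ev)/(AUC_iv/D_iv) = (3029.79/375)/(3339.6245/150) = 8.07944/22.2642 = 0.3629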